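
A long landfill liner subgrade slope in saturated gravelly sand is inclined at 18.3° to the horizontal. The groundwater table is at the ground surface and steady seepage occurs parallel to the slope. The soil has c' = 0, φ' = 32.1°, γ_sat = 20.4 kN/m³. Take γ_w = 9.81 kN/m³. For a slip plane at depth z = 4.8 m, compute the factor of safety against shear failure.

With seepage parallel to the slope and the water table at the surface, the effective normal stress on the slip plane uses the buoyant unit weight γ' = γ_sat − γ_w while the driving shear stress uses γ_sat:
FS = [c' + γ' z cos²β tanφ'] / [γ_sat z sinβ cosβ]
(For c' = 0 this reduces to FS = (γ'/γ_sat)·tanφ'/tanβ.)
γ' = 20.4 − 9.81 = 10.59 kN/m³
Numerator = 0.0 + 10.59·4.8·cos²18.3°·tan32.1° = 0.0 + 10.59·4.8·0.9014·0.6273 = 28.743 kPa
Denominator = 20.4·4.8·sin18.3°·cos18.3° = 20.4·4.8·0.3140·0.9494 = 29.191 kPa
FS = 28.743 / 29.191 = 0.985

FS = 0.98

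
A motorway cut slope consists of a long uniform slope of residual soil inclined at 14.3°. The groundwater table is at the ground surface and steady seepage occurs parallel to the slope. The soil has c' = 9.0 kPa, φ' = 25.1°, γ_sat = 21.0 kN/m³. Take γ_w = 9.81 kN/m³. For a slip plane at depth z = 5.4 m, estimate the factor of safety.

FS = 1.31

With seepage parallel to the slope and the water table at the surface, the effective normal stress on the slip plane uses the buoyant unit weight γ' = γ_sat − γ_w while the driving shear stress uses γ_sat:
FS = [c' + γ' z cos²β tanφ'] / [γ_sat z sinβ cosβ]
γ' = 21.0 − 9.81 = 11.19 kN/m³
Numerator = 9.0 + 11.19·5.4·cos²14.3°·tan25.1° = 9.0 + 11.19·5.4·0.9390·0.4684 = 35.579 kPa
Denominator = 21.0·5.4·sin14.3°·cos14.3° = 21.0·5.4·0.2470·0.9690 = 27.142 kPa
FS = 35.579 / 27.142 = 1.311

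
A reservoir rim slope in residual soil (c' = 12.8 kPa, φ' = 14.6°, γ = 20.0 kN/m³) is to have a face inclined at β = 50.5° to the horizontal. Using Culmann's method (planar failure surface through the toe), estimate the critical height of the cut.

H_c = 10.06 m

Culmann's analysis gives the critical failure plane at α_cr = (β + φ')/2 = (50.5 + 14.6)/2 = 32.5°, and the critical height
H_c = (4c'/γ) · sinβ cosφ' / [1 − cos(β − φ')]
    = (4·12.8/20.0) · sin50.5°·cos14.6° / [1 − cos(35.9°)]
    = 2.560 · 0.7716·0.9677 / [1 − 0.8100]
    = 2.560 · 0.7467 / 0.1900
    = 10.06 m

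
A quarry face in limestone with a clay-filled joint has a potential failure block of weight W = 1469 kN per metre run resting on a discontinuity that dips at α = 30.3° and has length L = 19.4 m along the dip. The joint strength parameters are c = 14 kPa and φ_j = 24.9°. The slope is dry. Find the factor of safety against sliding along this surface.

Resolving the block weight along and normal to the plane and applying the Mohr–Coulomb strength on the joint:
N' = W cosα = 1469·cos30.3° = 1268.3 kN/m
Driving force T = W sinα = 1469·sin30.3° = 741.2 kN/m
Resisting force R = c·L + N'·tanφ_j = 14·19.4 + 1268.3·tan24.9° = 271.6 + 588.7 = 860.3 kN/m
FS = R / T = 860.3 / 741.2 = 1.161

FS = 1.16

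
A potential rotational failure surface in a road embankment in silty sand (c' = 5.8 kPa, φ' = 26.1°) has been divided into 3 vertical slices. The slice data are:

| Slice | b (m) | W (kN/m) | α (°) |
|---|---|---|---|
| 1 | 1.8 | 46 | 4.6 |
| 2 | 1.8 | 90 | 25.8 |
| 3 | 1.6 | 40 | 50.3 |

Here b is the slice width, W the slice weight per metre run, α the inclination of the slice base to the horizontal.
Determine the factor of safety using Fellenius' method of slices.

Ordinary method of slices: FS = Σ[c'·Δl_i + (W_i cosα_i)·tanφ'] / Σ W_i sinα_i, with Δl_i = b_i / cosα_i.
Slice 1: Δl = 1.8/cos4.6° = 1.806 m; N'_1 = 46·cos4.6° = 45.9; c'Δl = 10.47; W sinα = 3.7
Slice 2: Δl = 1.8/cos25.8° = 1.999 m; N'_2 = 90·cos25.8° = 81.0; c'Δl = 11.60; W sinα = 39.2
Slice 3: Δl = 1.6/cos50.3° = 2.505 m; N'_3 = 40·cos50.3° = 25.6; c'Δl = 14.53; W sinα = 30.8
Σc'Δl = 36.6 kN/m; ΣN' = 152.4 kN/m; ΣW sinα = 73.6 kN/m
Resisting = 36.6 + 152.4·tan26.1° = 36.6 + 74.7 = 111.3 kN/m
FS = 111.3 / 73.6 = 1.511

FS = 1.51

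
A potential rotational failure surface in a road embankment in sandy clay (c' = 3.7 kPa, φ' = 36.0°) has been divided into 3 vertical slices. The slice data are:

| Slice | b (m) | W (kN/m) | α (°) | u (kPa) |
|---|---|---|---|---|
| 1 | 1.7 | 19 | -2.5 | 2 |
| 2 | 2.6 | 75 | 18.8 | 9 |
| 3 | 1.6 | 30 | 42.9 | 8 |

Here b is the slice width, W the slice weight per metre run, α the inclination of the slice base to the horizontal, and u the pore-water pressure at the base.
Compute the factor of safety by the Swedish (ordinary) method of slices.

Ordinary method of slices: FS = Σ[c'·Δl_i + (W_i cosα_i − u_i·Δl_i)·tanφ'] / Σ W_i sinα_i, with Δl_i = b_i / cosα_i.
Slice 1: Δl = 1.7/cos(-2.5°) = 1.702 m; N'_1 = 19·cos(-2.5°) − 2·1.702 = 15.6; c'Δl = 6.30; W sinα = -0.8
Slice 2: Δl = 2.6/cos18.8° = 2.747 m; N'_2 = 75·cos18.8° − 9·2.747 = 46.3; c'Δl = 10.16; W sinα = 24.2
Slice 3: Δl = 1.6/cos42.9° = 2.184 m; N'_3 = 30·cos42.9° − 8·2.184 = 4.5; c'Δl = 8.08; W sinα = 20.4
Σc'Δl = 24.5 kN/m; ΣN' = 66.4 kN/m; ΣW sinα = 43.8 kN/m
Resisting = 24.5 + 66.4·tan36.0° = 24.5 + 48.2 = 72.8 kN/m
FS = 72.8 / 43.8 = 1.662

FS = 1.66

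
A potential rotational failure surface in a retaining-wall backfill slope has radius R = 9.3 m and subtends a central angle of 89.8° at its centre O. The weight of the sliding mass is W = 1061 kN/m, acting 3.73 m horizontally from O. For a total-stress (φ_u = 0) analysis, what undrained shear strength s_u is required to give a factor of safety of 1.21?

s_u = 35.3 kPa

FS = s_u·L_a·R / (W·d), so s_u = FS·W·d / (L_a·R).
Arc length L_a = R·θ = 9.3·(89.8°·π/180) = 9.3·1.5673 = 14.58 m
s_u = 1.21·1061·3.73 / (14.58·9.3) = 4788.6 / 135.56 = 35.33 kPa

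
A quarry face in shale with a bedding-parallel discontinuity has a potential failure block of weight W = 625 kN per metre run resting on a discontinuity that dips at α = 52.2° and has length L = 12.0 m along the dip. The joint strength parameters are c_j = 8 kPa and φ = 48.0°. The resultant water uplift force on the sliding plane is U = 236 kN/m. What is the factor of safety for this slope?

Resolving the block weight along and normal to the plane and applying the Mohr–Coulomb strength on the joint:
N' = W cosα − U = 625·cos52.2° − 236 = 147.1 kN/m
Driving force T = W sinα = 625·sin52.2° = 493.8 kN/m
Resisting force R = c_j·L + N'·tanφ = 8·12.0 + 147.1·tan48.0° = 96.0 + 163.3 = 259.3 kN/m
FS = R / T = 259.3 / 493.8 = 0.525

FS = 0.53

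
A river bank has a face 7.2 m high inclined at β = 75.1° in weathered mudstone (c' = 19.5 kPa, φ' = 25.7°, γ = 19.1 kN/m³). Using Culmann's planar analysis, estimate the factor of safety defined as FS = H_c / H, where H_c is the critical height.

FS = 1.41

H_c = (4c'/γ) · sinβ cosφ' / [1 − cos(β − φ')]
    = (4·19.5/19.1) · sin75.1°·cos25.7° / [1 − cos49.4°]
    = 4.084 · 0.8708 / 0.3492 = 10.18 m
FS = H_c / H = 10.18 / 7.2 = 1.414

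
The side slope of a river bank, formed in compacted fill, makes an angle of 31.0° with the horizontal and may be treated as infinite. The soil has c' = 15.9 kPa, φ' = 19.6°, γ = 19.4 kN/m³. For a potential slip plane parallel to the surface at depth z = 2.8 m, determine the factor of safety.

For an infinite slope with a slip plane parallel to the surface (no pore pressure): FS = [c' + γz cos²β tanφ'] / [γz sinβ cosβ].
γz = 19.4·2.8 = 54.32 kN/m²
Numerator = 15.9 + 54.32·cos²31.0°·tan19.6° = 15.9 + 54.32·0.7347·0.3561 = 30.112 kPa
Denominator = 54.32·sin31.0°·cos31.0° = 54.32·0.5150·0.8572 = 23.981 kPa
FS = 30.112 / 23.981 = 1.256

FS = 1.26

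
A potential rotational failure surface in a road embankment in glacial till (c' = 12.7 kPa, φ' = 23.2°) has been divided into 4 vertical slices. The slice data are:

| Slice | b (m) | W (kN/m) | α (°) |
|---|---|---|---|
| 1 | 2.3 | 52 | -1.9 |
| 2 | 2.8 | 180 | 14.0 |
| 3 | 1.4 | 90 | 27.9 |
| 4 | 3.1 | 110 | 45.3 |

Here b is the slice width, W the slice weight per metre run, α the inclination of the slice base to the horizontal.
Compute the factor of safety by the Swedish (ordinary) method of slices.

FS = 1.89

Ordinary method of slices: FS = Σ[c'·Δl_i + (W_i cosα_i)·tanφ'] / Σ W_i sinα_i, with Δl_i = b_i / cosα_i.
Slice 1: Δl = 2.3/cos(-1.9°) = 2.301 m; N'_1 = 52·cos(-1.9°) = 52.0; c'Δl = 29.23; W sinα = -1.7
Slice 2: Δl = 2.8/cos14.0° = 2.886 m; N'_2 = 180·cos14.0° = 174.7; c'Δl = 36.65; W sinα = 43.5
Slice 3: Δl = 1.4/cos27.9° = 1.584 m; N'_3 = 90·cos27.9° = 79.5; c'Δl = 20.12; W sinα = 42.1
Slice 4: Δl = 3.1/cos45.3° = 4.407 m; N'_4 = 110·cos45.3° = 77.4; c'Δl = 55.97; W sinα = 78.2
Σc'Δl = 142.0 kN/m; ΣN' = 383.5 kN/m; ΣW sinα = 162.1 kN/m
Resisting = 142.0 + 383.5·tan23.2° = 142.0 + 164.4 = 306.3 kN/m
FS = 306.3 / 162.1 = 1.890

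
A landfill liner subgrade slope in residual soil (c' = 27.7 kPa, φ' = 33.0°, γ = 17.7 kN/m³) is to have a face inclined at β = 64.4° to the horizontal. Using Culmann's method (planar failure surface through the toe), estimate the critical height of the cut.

H_c = 32.33 m

Culmann's analysis gives the critical failure plane at α_cr = (β + φ')/2 = (64.4 + 33.0)/2 = 48.7°, and the critical height
H_c = (4c'/γ) · sinβ cosφ' / [1 − cos(β − φ')]
    = (4·27.7/17.7) · sin64.4°·cos33.0° / [1 − cos(31.4°)]
    = 6.260 · 0.9018·0.8387 / [1 − 0.8536]
    = 6.260 · 0.7563 / 0.1464
    = 32.33 m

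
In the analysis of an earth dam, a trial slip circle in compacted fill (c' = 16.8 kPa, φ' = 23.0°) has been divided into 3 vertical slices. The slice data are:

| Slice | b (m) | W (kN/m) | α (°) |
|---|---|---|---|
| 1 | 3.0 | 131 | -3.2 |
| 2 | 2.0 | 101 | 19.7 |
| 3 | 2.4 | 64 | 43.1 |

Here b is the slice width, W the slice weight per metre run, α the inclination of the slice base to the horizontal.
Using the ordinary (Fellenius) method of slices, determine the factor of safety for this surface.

Ordinary method of slices: FS = Σ[c'·Δl_i + (W_i cosα_i)·tanφ'] / Σ W_i sinα_i, with Δl_i = b_i / cosα_i.
Slice 1: Δl = 3.0/cos(-3.2°) = 3.005 m; N'_1 = 131·cos(-3.2°) = 130.8; c'Δl = 50.48; W sinα = -7.3
Slice 2: Δl = 2.0/cos19.7° = 2.124 m; N'_2 = 101·cos19.7° = 95.1; c'Δl = 35.69; W sinα = 34.0
Slice 3: Δl = 2.4/cos43.1° = 3.287 m; N'_3 = 64·cos43.1° = 46.7; c'Δl = 55.22; W sinα = 43.7
Σc'Δl = 141.4 kN/m; ΣN' = 272.6 kN/m; ΣW sinα = 70.5 kN/m
Resisting = 141.4 + 272.6·tan23.0° = 141.4 + 115.7 = 257.1 kN/m
FS = 257.1 / 70.5 = 3.649

FS = 3.65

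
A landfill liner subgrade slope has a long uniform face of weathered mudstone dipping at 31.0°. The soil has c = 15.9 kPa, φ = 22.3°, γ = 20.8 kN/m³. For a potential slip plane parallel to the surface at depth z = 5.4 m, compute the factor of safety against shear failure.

For an infinite slope with a slip plane parallel to the surface (no pore pressure): FS = [c + γz cos²β tanφ] / [γz sinβ cosβ].
γz = 20.8·5.4 = 112.32 kN/m²
Numerator = 15.9 + 112.32·cos²31.0°·tan22.3° = 15.9 + 112.32·0.7347·0.4101 = 49.746 kPa
Denominator = 112.32·sin31.0°·cos31.0° = 112.32·0.5150·0.8572 = 49.586 kPa
FS = 49.746 / 49.586 = 1.003

FS = 1.00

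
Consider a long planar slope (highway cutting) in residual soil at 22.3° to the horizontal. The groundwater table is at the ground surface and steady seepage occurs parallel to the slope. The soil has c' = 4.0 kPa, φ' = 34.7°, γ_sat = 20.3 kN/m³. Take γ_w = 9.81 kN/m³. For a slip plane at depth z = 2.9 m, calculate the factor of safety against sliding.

FS = 1.07

With seepage parallel to the slope and the water table at the surface, the effective normal stress on the slip plane uses the buoyant unit weight γ' = γ_sat − γ_w while the driving shear stress uses γ_sat:
FS = [c' + γ' z cos²β tanφ'] / [γ_sat z sinβ cosβ]
γ' = 20.3 − 9.81 = 10.49 kN/m³
Numerator = 4.0 + 10.49·2.9·cos²22.3°·tan34.7° = 4.0 + 10.49·2.9·0.8560·0.6924 = 22.031 kPa
Denominator = 20.3·2.9·sin22.3°·cos22.3° = 20.3·2.9·0.3795·0.9252 = 20.668 kPa
FS = 22.031 / 20.668 = 1.066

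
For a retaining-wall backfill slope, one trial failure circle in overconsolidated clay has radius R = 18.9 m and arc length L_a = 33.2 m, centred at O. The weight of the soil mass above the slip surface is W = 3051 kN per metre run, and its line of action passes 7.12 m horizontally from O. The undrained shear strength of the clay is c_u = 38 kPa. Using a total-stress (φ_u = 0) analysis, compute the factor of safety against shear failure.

FS = 1.10

Taking moments about the centre O, the resisting moment is provided by the undrained shear strength acting along the arc:
M_R = c_u·L_a·R = 38·33.20·18.9 = 23844.2 kN·m/m
M_D = W·d = 3051·7.12 = 21723.1 kN·m/m
FS = M_R / M_D = 23844.2 / 21723.1 = 1.098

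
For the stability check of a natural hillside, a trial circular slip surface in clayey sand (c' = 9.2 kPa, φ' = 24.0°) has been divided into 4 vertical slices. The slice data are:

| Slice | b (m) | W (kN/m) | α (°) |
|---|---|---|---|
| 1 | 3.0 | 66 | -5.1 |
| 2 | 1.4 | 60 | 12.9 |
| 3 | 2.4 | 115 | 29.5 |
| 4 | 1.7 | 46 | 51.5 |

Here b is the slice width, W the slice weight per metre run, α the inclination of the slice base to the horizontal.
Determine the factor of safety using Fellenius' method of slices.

FS = 2.04

Ordinary method of slices: FS = Σ[c'·Δl_i + (W_i cosα_i)·tanφ'] / Σ W_i sinα_i, with Δl_i = b_i / cosα_i.
Slice 1: Δl = 3.0/cos(-5.1°) = 3.012 m; N'_1 = 66·cos(-5.1°) = 65.7; c'Δl = 27.71; W sinα = -5.9
Slice 2: Δl = 1.4/cos12.9° = 1.436 m; N'_2 = 60·cos12.9° = 58.5; c'Δl = 13.21; W sinα = 13.4
Slice 3: Δl = 2.4/cos29.5° = 2.757 m; N'_3 = 115·cos29.5° = 100.1; c'Δl = 25.37; W sinα = 56.6
Slice 4: Δl = 1.7/cos51.5° = 2.731 m; N'_4 = 46·cos51.5° = 28.6; c'Δl = 25.12; W sinα = 36.0
Σc'Δl = 91.4 kN/m; ΣN' = 253.0 kN/m; ΣW sinα = 100.2 kN/m
Resisting = 91.4 + 253.0·tan24.0° = 91.4 + 112.6 = 204.0 kN/m
FS = 204.0 / 100.2 = 2.037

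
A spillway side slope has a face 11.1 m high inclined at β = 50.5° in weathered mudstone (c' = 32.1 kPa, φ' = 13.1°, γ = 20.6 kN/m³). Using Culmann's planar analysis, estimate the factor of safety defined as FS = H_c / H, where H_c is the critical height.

H_c = (4c'/γ) · sinβ cosφ' / [1 − cos(β − φ')]
    = (4·32.1/20.6) · sin50.5°·cos13.1° / [1 − cos37.4°]
    = 6.233 · 0.7515 / 0.2056 = 22.79 m
FS = H_c / H = 22.79 / 11.1 = 2.053

FS = 2.05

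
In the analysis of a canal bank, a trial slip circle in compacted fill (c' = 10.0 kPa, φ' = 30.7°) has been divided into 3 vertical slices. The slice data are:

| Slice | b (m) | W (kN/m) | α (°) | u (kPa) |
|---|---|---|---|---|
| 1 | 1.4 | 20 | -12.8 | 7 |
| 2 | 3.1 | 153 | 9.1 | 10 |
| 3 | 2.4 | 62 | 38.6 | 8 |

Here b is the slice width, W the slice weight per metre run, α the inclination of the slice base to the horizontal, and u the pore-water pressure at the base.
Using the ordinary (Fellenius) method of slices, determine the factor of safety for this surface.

FS = 2.86

Ordinary method of slices: FS = Σ[c'·Δl_i + (W_i cosα_i − u_i·Δl_i)·tanφ'] / Σ W_i sinα_i, with Δl_i = b_i / cosα_i.
Slice 1: Δl = 1.4/cos(-12.8°) = 1.436 m; N'_1 = 20·cos(-12.8°) − 7·1.436 = 9.5; c'Δl = 14.36; W sinα = -4.4
Slice 2: Δl = 3.1/cos9.1° = 3.140 m; N'_2 = 153·cos9.1° − 10·3.140 = 119.7; c'Δl = 31.40; W sinα = 24.2
Slice 3: Δl = 2.4/cos38.6° = 3.071 m; N'_3 = 62·cos38.6° − 8·3.071 = 23.9; c'Δl = 30.71; W sinα = 38.7
Σc'Δl = 76.5 kN/m; ΣN' = 153.0 kN/m; ΣW sinα = 58.4 kN/m
Resisting = 76.5 + 153.0·tan30.7° = 76.5 + 90.9 = 167.3 kN/m
FS = 167.3 / 58.4 = 2.863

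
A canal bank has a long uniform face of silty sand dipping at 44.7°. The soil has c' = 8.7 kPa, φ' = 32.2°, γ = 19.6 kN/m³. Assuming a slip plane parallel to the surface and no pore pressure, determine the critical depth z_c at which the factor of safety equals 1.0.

z_c = 2.44 m

Setting FS = 1.00 in FS = [c' + γz cos²β tanφ'] / [γz sinβ cosβ] and solving for z:
z = c' / [γ cosβ (FS·sinβ − cosβ·tanφ')]
  = 8.7 / [19.6·cos44.7°·(1.00·sin44.7° − cos44.7°·tan32.2°)]
  = 8.7 / [19.6·0.7108·(1.00·0.7034 − 0.7108·0.6297)]
  = 8.7 / 3.5634 = 2.441 m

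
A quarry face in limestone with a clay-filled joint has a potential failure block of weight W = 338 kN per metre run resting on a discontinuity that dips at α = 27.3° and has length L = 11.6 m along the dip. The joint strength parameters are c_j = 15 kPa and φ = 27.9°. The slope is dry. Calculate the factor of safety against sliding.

FS = 2.15

Resolving the block weight along and normal to the plane and applying the Mohr–Coulomb strength on the joint:
N' = W cosα = 338·cos27.3° = 300.4 kN/m
Driving force T = W sinα = 338·sin27.3° = 155.0 kN/m
Resisting force R = c_j·L + N'·tanφ = 15·11.6 + 300.4·tan27.9° = 174.0 + 159.0 = 333.0 kN/m
FS = R / T = 333.0 / 155.0 = 2.148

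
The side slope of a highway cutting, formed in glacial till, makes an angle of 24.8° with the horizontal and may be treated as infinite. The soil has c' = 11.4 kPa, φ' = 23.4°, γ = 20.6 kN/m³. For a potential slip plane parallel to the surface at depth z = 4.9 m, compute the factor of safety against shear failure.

For an infinite slope with a slip plane parallel to the surface (no pore pressure): FS = [c' + γz cos²β tanφ'] / [γz sinβ cosβ].
γz = 20.6·4.9 = 100.94 kN/m²
Numerator = 11.4 + 100.94·cos²24.8°·tan23.4° = 11.4 + 100.94·0.8241·0.4327 = 47.395 kPa
Denominator = 100.94·sin24.8°·cos24.8° = 100.94·0.4195·0.9078 = 38.435 kPa
FS = 47.395 / 38.435 = 1.233

FS = 1.23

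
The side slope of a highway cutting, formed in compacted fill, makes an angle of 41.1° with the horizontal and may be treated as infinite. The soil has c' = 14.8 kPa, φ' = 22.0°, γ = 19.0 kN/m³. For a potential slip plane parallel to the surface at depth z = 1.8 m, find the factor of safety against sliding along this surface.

For an infinite slope with a slip plane parallel to the surface (no pore pressure): FS = [c' + γz cos²β tanφ'] / [γz sinβ cosβ].
γz = 19.0·1.8 = 34.20 kN/m²
Numerator = 14.8 + 34.20·cos²41.1°·tan22.0° = 14.8 + 34.20·0.5679·0.4040 = 22.646 kPa
Denominator = 34.20·sin41.1°·cos41.1° = 34.20·0.6574·0.7536 = 16.942 kPa
FS = 22.646 / 16.942 = 1.337

FS = 1.34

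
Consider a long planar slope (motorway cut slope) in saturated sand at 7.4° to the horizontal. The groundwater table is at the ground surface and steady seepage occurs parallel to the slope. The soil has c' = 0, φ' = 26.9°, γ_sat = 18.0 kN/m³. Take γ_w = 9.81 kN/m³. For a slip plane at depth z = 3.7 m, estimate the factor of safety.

FS = 1.78

With seepage parallel to the slope and the water table at the surface, the effective normal stress on the slip plane uses the buoyant unit weight γ' = γ_sat − γ_w while the driving shear stress uses γ_sat:
FS = [c' + γ' z cos²β tanφ'] / [γ_sat z sinβ cosβ]
(For c' = 0 this reduces to FS = (γ'/γ_sat)·tanφ'/tanβ.)
γ' = 18.0 − 9.81 = 8.19 kN/m³
Numerator = 0.0 + 8.19·3.7·cos²7.4°·tan26.9° = 0.0 + 8.19·3.7·0.9834·0.5073 = 15.119 kPa
Denominator = 18.0·3.7·sin7.4°·cos7.4° = 18.0·3.7·0.1288·0.9917 = 8.506 kPa
FS = 15.119 / 8.506 = 1.777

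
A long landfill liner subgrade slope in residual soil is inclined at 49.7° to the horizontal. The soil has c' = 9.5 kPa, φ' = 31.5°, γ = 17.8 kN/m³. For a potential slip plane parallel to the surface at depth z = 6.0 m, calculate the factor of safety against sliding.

For an infinite slope with a slip plane parallel to the surface (no pore pressure): FS = [c' + γz cos²β tanφ'] / [γz sinβ cosβ].
γz = 17.8·6.0 = 106.80 kN/m²
Numerator = 9.5 + 106.80·cos²49.7°·tan31.5° = 9.5 + 106.80·0.4183·0.6128 = 36.879 kPa
Denominator = 106.80·sin49.7°·cos49.7° = 106.80·0.7627·0.6468 = 52.683 kPa
FS = 36.879 / 52.683 = 0.700

FS = 0.70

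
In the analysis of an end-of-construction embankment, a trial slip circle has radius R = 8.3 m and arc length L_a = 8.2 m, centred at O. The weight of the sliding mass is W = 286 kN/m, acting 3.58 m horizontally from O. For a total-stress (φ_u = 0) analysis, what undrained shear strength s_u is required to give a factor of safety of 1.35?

s_u = 20.3 kPa

FS = s_u·L_a·R / (W·d), so s_u = FS·W·d / (L_a·R).
s_u = 1.35·286·3.58 / (8.20·8.3) = 1382.2 / 68.06 = 20.31 kPa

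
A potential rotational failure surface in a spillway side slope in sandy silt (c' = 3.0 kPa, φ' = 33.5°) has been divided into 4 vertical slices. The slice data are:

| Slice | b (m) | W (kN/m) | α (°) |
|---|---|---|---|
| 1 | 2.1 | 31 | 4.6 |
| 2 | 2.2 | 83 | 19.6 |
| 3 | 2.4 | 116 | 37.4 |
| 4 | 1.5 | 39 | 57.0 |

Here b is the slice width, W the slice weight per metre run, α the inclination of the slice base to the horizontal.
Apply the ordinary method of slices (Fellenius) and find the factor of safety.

FS = 1.33

Ordinary method of slices: FS = Σ[c'·Δl_i + (W_i cosα_i)·tanφ'] / Σ W_i sinα_i, with Δl_i = b_i / cosα_i.
Slice 1: Δl = 2.1/cos4.6° = 2.107 m; N'_1 = 31·cos4.6° = 30.9; c'Δl = 6.32; W sinα = 2.5
Slice 2: Δl = 2.2/cos19.6° = 2.335 m; N'_2 = 83·cos19.6° = 78.2; c'Δl = 7.01; W sinα = 27.8
Slice 3: Δl = 2.4/cos37.4° = 3.021 m; N'_3 = 116·cos37.4° = 92.2; c'Δl = 9.06; W sinα = 70.5
Slice 4: Δl = 1.5/cos57.0° = 2.754 m; N'_4 = 39·cos57.0° = 21.2; c'Δl = 8.26; W sinα = 32.7
Σc'Δl = 30.7 kN/m; ΣN' = 222.5 kN/m; ΣW sinα = 133.5 kN/m
Resisting = 30.7 + 222.5·tan33.5° = 30.7 + 147.3 = 177.9 kN/m
FS = 177.9 / 133.5 = 1.333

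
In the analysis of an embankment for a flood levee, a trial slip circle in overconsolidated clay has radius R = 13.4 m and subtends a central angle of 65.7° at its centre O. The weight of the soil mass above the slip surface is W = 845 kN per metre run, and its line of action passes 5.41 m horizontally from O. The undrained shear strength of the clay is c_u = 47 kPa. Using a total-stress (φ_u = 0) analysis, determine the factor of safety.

Taking moments about the centre O, the resisting moment is provided by the undrained shear strength acting along the arc:
Arc length L_a = R·θ = 13.4·(65.7°·π/180) = 13.4·1.1467 = 15.37 m
M_R = c_u·L_a·R = 47·15.37·13.4 = 9677.2 kN·m/m
M_D = W·d = 845·5.41 = 4571.4 kN·m/m
FS = M_R / M_D = 9677.2 / 4571.4 = 2.117

FS = 2.12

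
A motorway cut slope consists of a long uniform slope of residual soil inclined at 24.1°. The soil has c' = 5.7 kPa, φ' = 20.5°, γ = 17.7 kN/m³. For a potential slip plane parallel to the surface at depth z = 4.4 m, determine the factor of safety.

FS = 1.03

For an infinite slope with a slip plane parallel to the surface (no pore pressure): FS = [c' + γz cos²β tanφ'] / [γz sinβ cosβ].
γz = 17.7·4.4 = 77.88 kN/m²
Numerator = 5.7 + 77.88·cos²24.1°·tan20.5° = 5.7 + 77.88·0.8333·0.3739 = 29.963 kPa
Denominator = 77.88·sin24.1°·cos24.1° = 77.88·0.4083·0.9128 = 29.029 kPa
FS = 29.963 / 29.029 = 1.032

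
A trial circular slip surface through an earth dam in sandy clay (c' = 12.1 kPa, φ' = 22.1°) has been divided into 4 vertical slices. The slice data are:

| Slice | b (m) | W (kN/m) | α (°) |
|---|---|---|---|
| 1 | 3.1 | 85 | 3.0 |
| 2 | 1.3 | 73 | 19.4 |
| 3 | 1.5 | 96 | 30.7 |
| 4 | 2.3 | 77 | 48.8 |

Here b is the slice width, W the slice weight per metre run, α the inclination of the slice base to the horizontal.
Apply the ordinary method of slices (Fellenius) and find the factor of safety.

FS = 1.73

Ordinary method of slices: FS = Σ[c'·Δl_i + (W_i cosα_i)·tanφ'] / Σ W_i sinα_i, with Δl_i = b_i / cosα_i.
Slice 1: Δl = 3.1/cos3.0° = 3.104 m; N'_1 = 85·cos3.0° = 84.9; c'Δl = 37.56; W sinα = 4.4
Slice 2: Δl = 1.3/cos19.4° = 1.378 m; N'_2 = 73·cos19.4° = 68.9; c'Δl = 16.68; W sinα = 24.2
Slice 3: Δl = 1.5/cos30.7° = 1.744 m; N'_3 = 96·cos30.7° = 82.5; c'Δl = 21.11; W sinα = 49.0
Slice 4: Δl = 2.3/cos48.8° = 3.492 m; N'_4 = 77·cos48.8° = 50.7; c'Δl = 42.25; W sinα = 57.9
Σc'Δl = 117.6 kN/m; ΣN' = 287.0 kN/m; ΣW sinα = 135.6 kN/m
Resisting = 117.6 + 287.0·tan22.1° = 117.6 + 116.5 = 234.1 kN/m
FS = 234.1 / 135.6 = 1.726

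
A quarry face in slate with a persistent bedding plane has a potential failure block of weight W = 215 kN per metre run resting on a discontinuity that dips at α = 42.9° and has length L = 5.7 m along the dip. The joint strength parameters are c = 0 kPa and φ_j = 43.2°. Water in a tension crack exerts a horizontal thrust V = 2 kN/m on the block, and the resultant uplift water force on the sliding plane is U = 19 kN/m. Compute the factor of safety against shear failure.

FS = 0.87

Resolving the block weight along and normal to the plane and applying the Mohr–Coulomb strength on the joint:
N' = W cosα − U − V sinα = 215·cos42.9° − 19 − 2·sin42.9° = 137.1 kN/m
Driving force T = W sinα + V cosα = 215·sin42.9° + 2·cos42.9° = 147.8 kN/m
Resisting force R = c·L + N'·tanφ_j = 0·5.7 + 137.1·tan43.2° = 0.0 + 128.8 = 128.8 kN/m
FS = R / T = 128.8 / 147.8 = 0.871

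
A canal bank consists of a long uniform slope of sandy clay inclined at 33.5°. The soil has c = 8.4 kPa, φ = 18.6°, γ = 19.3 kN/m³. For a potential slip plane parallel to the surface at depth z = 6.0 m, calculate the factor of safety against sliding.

FS = 0.67

For an infinite slope with a slip plane parallel to the surface (no pore pressure): FS = [c + γz cos²β tanφ] / [γz sinβ cosβ].
γz = 19.3·6.0 = 115.80 kN/m²
Numerator = 8.4 + 115.80·cos²33.5°·tan18.6° = 8.4 + 115.80·0.6954·0.3365 = 35.499 kPa
Denominator = 115.80·sin33.5°·cos33.5° = 115.80·0.5519·0.8339 = 53.297 kPa
FS = 35.499 / 53.297 = 0.666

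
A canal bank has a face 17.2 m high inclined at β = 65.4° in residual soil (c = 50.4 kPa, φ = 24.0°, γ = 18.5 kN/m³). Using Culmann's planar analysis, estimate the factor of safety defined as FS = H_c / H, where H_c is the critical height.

FS = 2.11

H_c = (4c/γ) · sinβ cosφ / [1 − cos(β − φ)]
    = (4·50.4/18.5) · sin65.4°·cos24.0° / [1 − cos41.4°]
    = 10.897 · 0.8306 / 0.2499 = 36.22 m
FS = H_c / H = 36.22 / 17.2 = 2.106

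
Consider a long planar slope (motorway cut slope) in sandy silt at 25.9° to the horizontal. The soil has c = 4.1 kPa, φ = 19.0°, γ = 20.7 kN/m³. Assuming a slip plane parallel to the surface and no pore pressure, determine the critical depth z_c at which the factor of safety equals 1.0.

z_c = 1.73 m

Setting FS = 1.00 in FS = [c + γz cos²β tanφ] / [γz sinβ cosβ] and solving for z:
z = c / [γ cosβ (FS·sinβ − cosβ·tanφ)]
  = 4.1 / [20.7·cos25.9°·(1.00·sin25.9° − cos25.9°·tan19.0°)]
  = 4.1 / [20.7·0.8996·(1.00·0.4368 − 0.8996·0.3443)]
  = 4.1 / 2.3659 = 1.733 m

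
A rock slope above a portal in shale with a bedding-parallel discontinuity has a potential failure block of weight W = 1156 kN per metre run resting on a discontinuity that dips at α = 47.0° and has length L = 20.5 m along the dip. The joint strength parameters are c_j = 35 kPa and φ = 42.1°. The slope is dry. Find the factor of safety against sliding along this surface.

Resolving the block weight along and normal to the plane and applying the Mohr–Coulomb strength on the joint:
N' = W cosα = 1156·cos47.0° = 788.4 kN/m
Driving force T = W sinα = 1156·sin47.0° = 845.4 kN/m
Resisting force R = c_j·L + N'·tanφ = 35·20.5 + 788.4·tan42.1° = 717.5 + 712.4 = 1429.9 kN/m
FS = R / T = 1429.9 / 845.4 = 1.691

FS = 1.69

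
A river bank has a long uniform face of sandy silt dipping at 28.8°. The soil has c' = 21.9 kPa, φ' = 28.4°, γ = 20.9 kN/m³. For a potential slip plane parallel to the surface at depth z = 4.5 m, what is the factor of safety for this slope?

FS = 1.54

For an infinite slope with a slip plane parallel to the surface (no pore pressure): FS = [c' + γz cos²β tanφ'] / [γz sinβ cosβ].
γz = 20.9·4.5 = 94.05 kN/m²
Numerator = 21.9 + 94.05·cos²28.8°·tan28.4° = 21.9 + 94.05·0.7679·0.5407 = 60.950 kPa
Denominator = 94.05·sin28.8°·cos28.8° = 94.05·0.4818·0.8763 = 39.705 kPa
FS = 60.950 / 39.705 = 1.535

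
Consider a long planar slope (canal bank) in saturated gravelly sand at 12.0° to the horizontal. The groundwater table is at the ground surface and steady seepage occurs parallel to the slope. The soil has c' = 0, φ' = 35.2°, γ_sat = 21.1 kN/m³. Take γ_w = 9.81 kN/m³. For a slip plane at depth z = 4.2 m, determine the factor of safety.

FS = 1.78

With seepage parallel to the slope and the water table at the surface, the effective normal stress on the slip plane uses the buoyant unit weight γ' = γ_sat − γ_w while the driving shear stress uses γ_sat:
FS = [c' + γ' z cos²β tanφ'] / [γ_sat z sinβ cosβ]
(For c' = 0 this reduces to FS = (γ'/γ_sat)·tanφ'/tanβ.)
γ' = 21.1 − 9.81 = 11.29 kN/m³
Numerator = 0.0 + 11.29·4.2·cos²12.0°·tan35.2° = 0.0 + 11.29·4.2·0.9568·0.7054 = 32.004 kPa
Denominator = 21.1·4.2·sin12.0°·cos12.0° = 21.1·4.2·0.2079·0.9781 = 18.023 kPa
FS = 32.004 / 18.023 = 1.776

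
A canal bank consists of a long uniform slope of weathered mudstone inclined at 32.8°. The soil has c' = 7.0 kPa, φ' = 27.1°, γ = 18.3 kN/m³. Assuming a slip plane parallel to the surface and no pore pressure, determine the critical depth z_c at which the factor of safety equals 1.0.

Setting FS = 1.00 in FS = [c' + γz cos²β tanφ'] / [γz sinβ cosβ] and solving for z:
z = c' / [γ cosβ (FS·sinβ − cosβ·tanφ')]
  = 7.0 / [18.3·cos32.8°·(1.00·sin32.8° − cos32.8°·tan27.1°)]
  = 7.0 / [18.3·0.8406·(1.00·0.5417 − 0.8406·0.5117)]
  = 7.0 / 1.7162 = 4.079 m

z_c = 4.08 m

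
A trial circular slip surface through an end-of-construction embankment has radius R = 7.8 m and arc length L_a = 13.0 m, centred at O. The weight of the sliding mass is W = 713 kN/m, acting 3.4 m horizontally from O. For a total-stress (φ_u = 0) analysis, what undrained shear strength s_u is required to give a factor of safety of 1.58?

FS = s_u·L_a·R / (W·d), so s_u = FS·W·d / (L_a·R).
s_u = 1.58·713·3.4 / (13.00·7.8) = 3830.2 / 101.40 = 37.77 kPa

s_u = 37.8 kPa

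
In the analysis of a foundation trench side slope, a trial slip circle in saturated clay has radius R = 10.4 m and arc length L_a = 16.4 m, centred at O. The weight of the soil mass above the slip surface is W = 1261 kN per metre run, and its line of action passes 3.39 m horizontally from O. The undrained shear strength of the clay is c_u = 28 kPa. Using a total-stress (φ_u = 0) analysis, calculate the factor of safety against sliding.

Taking moments about the centre O, the resisting moment is provided by the undrained shear strength acting along the arc:
M_R = c_u·L_a·R = 28·16.40·10.4 = 4775.7 kN·m/m
M_D = W·d = 1261·3.39 = 4274.8 kN·m/m
FS = M_R / M_D = 4775.7 / 4274.8 = 1.117

FS = 1.12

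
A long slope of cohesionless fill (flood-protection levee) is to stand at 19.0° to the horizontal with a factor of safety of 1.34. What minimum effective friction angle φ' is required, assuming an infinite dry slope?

φ' = 24.8°

FS = tanφ'/tanβ ⇒ tanφ' = FS · tanβ = 1.34 · tan19.0° = 0.4614
φ' = arctan(0.4614) = 24.77°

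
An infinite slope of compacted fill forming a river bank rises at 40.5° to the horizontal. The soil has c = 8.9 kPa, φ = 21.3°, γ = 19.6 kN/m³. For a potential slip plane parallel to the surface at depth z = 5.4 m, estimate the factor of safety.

FS = 0.63

For an infinite slope with a slip plane parallel to the surface (no pore pressure): FS = [c + γz cos²β tanφ] / [γz sinβ cosβ].
γz = 19.6·5.4 = 105.84 kN/m²
Numerator = 8.9 + 105.84·cos²40.5°·tan21.3° = 8.9 + 105.84·0.5782·0.3899 = 32.760 kPa
Denominator = 105.84·sin40.5°·cos40.5° = 105.84·0.6494·0.7604 = 52.268 kPa
FS = 32.760 / 52.268 = 0.627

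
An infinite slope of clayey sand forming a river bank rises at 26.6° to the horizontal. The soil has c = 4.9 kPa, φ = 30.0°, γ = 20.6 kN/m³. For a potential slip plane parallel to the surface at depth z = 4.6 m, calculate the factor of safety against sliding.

FS = 1.28

For an infinite slope with a slip plane parallel to the surface (no pore pressure): FS = [c + γz cos²β tanφ] / [γz sinβ cosβ].
γz = 20.6·4.6 = 94.76 kN/m²
Numerator = 4.9 + 94.76·cos²26.6°·tan30.0° = 4.9 + 94.76·0.7995·0.5774 = 48.641 kPa
Denominator = 94.76·sin26.6°·cos26.6° = 94.76·0.4478·0.8942 = 37.939 kPa
FS = 48.641 / 37.939 = 1.282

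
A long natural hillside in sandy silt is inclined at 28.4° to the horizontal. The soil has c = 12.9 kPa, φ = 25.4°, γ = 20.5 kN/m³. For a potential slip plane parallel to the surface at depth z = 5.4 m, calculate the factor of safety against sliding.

For an infinite slope with a slip plane parallel to the surface (no pore pressure): FS = [c + γz cos²β tanφ] / [γz sinβ cosβ].
γz = 20.5·5.4 = 110.70 kN/m²
Numerator = 12.9 + 110.70·cos²28.4°·tan25.4° = 12.9 + 110.70·0.7738·0.4748 = 53.573 kPa
Denominator = 110.70·sin28.4°·cos28.4° = 110.70·0.4756·0.8796 = 46.315 kPa
FS = 53.573 / 46.315 = 1.157

FS = 1.16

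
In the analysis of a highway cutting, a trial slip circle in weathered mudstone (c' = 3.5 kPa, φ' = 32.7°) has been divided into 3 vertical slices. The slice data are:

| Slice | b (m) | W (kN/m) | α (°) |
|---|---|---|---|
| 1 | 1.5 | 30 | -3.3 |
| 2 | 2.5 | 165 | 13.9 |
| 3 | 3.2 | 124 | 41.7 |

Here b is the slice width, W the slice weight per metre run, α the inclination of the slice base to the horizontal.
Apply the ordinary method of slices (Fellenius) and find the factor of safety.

Ordinary method of slices: FS = Σ[c'·Δl_i + (W_i cosα_i)·tanφ'] / Σ W_i sinα_i, with Δl_i = b_i / cosα_i.
Slice 1: Δl = 1.5/cos(-3.3°) = 1.502 m; N'_1 = 30·cos(-3.3°) = 30.0; c'Δl = 5.26; W sinα = -1.7
Slice 2: Δl = 2.5/cos13.9° = 2.575 m; N'_2 = 165·cos13.9° = 160.2; c'Δl = 9.01; W sinα = 39.6
Slice 3: Δl = 3.2/cos41.7° = 4.286 m; N'_3 = 124·cos41.7° = 92.6; c'Δl = 15.00; W sinα = 82.5
Σc'Δl = 29.3 kN/m; ΣN' = 282.7 kN/m; ΣW sinα = 120.4 kN/m
Resisting = 29.3 + 282.7·tan32.7° = 29.3 + 181.5 = 210.8 kN/m
FS = 210.8 / 120.4 = 1.751

FS = 1.75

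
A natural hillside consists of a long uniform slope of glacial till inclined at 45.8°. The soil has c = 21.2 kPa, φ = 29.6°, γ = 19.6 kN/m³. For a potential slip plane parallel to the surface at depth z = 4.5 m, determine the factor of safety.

For an infinite slope with a slip plane parallel to the surface (no pore pressure): FS = [c + γz cos²β tanφ] / [γz sinβ cosβ].
γz = 19.6·4.5 = 88.20 kN/m²
Numerator = 21.2 + 88.20·cos²45.8°·tan29.6° = 21.2 + 88.20·0.4860·0.5681 = 45.553 kPa
Denominator = 88.20·sin45.8°·cos45.8° = 88.20·0.7169·0.6972 = 44.083 kPa
FS = 45.553 / 44.083 = 1.033

FS = 1.03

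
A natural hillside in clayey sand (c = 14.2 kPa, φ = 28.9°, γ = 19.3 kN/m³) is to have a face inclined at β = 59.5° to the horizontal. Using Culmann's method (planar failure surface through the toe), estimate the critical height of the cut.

Culmann's analysis gives the critical failure plane at α_cr = (β + φ)/2 = (59.5 + 28.9)/2 = 44.2°, and the critical height
H_c = (4c/γ) · sinβ cosφ / [1 − cos(β − φ)]
    = (4·14.2/19.3) · sin59.5°·cos28.9° / [1 − cos(30.6°)]
    = 2.943 · 0.8616·0.8755 / [1 − 0.8607]
    = 2.943 · 0.7543 / 0.1393
    = 15.94 m

H_c = 15.94 m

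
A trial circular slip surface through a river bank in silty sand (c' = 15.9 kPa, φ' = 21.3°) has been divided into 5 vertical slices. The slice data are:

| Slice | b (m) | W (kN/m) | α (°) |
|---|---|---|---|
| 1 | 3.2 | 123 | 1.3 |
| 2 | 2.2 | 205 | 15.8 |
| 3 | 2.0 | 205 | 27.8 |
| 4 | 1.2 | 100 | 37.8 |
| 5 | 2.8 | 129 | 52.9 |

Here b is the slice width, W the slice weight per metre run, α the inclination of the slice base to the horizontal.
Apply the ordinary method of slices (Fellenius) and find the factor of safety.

FS = 1.50

Ordinary method of slices: FS = Σ[c'·Δl_i + (W_i cosα_i)·tanφ'] / Σ W_i sinα_i, with Δl_i = b_i / cosα_i.
Slice 1: Δl = 3.2/cos1.3° = 3.201 m; N'_1 = 123·cos1.3° = 123.0; c'Δl = 50.89; W sinα = 2.8
Slice 2: Δl = 2.2/cos15.8° = 2.286 m; N'_2 = 205·cos15.8° = 197.3; c'Δl = 36.35; W sinα = 55.8
Slice 3: Δl = 2.0/cos27.8° = 2.261 m; N'_3 = 205·cos27.8° = 181.3; c'Δl = 35.95; W sinα = 95.6
Slice 4: Δl = 1.2/cos37.8° = 1.519 m; N'_4 = 100·cos37.8° = 79.0; c'Δl = 24.15; W sinα = 61.3
Slice 5: Δl = 2.8/cos52.9° = 4.642 m; N'_5 = 129·cos52.9° = 77.8; c'Δl = 73.81; W sinα = 102.9
Σc'Δl = 221.1 kN/m; ΣN' = 658.4 kN/m; ΣW sinα = 318.4 kN/m
Resisting = 221.1 + 658.4·tan21.3° = 221.1 + 256.7 = 477.8 kN/m
FS = 477.8 / 318.4 = 1.501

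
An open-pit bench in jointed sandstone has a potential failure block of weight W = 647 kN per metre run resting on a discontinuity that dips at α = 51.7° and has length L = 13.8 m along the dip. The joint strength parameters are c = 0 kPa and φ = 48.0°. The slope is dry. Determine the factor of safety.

FS = 0.88

Resolving the block weight along and normal to the plane and applying the Mohr–Coulomb strength on the joint:
N' = W cosα = 647·cos51.7° = 401.0 kN/m
Driving force T = W sinα = 647·sin51.7° = 507.8 kN/m
Resisting force R = c·L + N'·tanφ = 0·13.8 + 401.0·tan48.0° = 0.0 + 445.4 = 445.4 kN/m
FS = R / T = 445.4 / 507.8 = 0.877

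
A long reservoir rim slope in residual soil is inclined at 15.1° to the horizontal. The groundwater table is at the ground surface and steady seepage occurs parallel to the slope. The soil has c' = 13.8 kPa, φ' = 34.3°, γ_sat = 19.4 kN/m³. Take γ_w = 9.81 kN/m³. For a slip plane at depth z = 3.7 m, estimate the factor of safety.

With seepage parallel to the slope and the water table at the surface, the effective normal stress on the slip plane uses the buoyant unit weight γ' = γ_sat − γ_w while the driving shear stress uses γ_sat:
FS = [c' + γ' z cos²β tanφ'] / [γ_sat z sinβ cosβ]
γ' = 19.4 − 9.81 = 9.59 kN/m³
Numerator = 13.8 + 9.59·3.7·cos²15.1°·tan34.3° = 13.8 + 9.59·3.7·0.9321·0.6822 = 36.362 kPa
Denominator = 19.4·3.7·sin15.1°·cos15.1° = 19.4·3.7·0.2605·0.9655 = 18.053 kPa
FS = 36.362 / 18.053 = 2.014

FS = 2.01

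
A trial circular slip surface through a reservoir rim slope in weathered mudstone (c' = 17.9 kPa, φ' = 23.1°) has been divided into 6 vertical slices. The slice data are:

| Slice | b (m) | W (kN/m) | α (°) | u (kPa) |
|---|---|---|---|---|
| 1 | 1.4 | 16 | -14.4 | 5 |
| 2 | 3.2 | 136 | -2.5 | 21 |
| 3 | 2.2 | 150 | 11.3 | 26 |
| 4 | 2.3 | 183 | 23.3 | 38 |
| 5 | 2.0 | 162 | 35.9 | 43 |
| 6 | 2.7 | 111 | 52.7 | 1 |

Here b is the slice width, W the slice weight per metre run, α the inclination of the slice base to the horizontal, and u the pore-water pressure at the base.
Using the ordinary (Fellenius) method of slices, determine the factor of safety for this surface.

Ordinary method of slices: FS = Σ[c'·Δl_i + (W_i cosα_i − u_i·Δl_i)·tanφ'] / Σ W_i sinα_i, with Δl_i = b_i / cosα_i.
Slice 1: Δl = 1.4/cos(-14.4°) = 1.445 m; N'_1 = 16·cos(-14.4°) − 5·1.445 = 8.3; c'Δl = 25.87; W sinα = -4.0
Slice 2: Δl = 3.2/cos(-2.5°) = 3.203 m; N'_2 = 136·cos(-2.5°) − 21·3.203 = 68.6; c'Δl = 57.33; W sinα = -5.9
Slice 3: Δl = 2.2/cos11.3° = 2.243 m; N'_3 = 150·cos11.3° − 26·2.243 = 88.8; c'Δl = 40.16; W sinα = 29.4
Slice 4: Δl = 2.3/cos23.3° = 2.504 m; N'_4 = 183·cos23.3° − 38·2.504 = 72.9; c'Δl = 44.83; W sinα = 72.4
Slice 5: Δl = 2.0/cos35.9° = 2.469 m; N'_5 = 162·cos35.9° − 43·2.469 = 25.1; c'Δl = 44.20; W sinα = 95.0
Slice 6: Δl = 2.7/cos52.7° = 4.456 m; N'_6 = 111·cos52.7° − 1·4.456 = 62.8; c'Δl = 79.75; W sinα = 88.3
Σc'Δl = 292.1 kN/m; ΣN' = 326.4 kN/m; ΣW sinα = 275.2 kN/m
Resisting = 292.1 + 326.4·tan23.1° = 292.1 + 139.2 = 431.4 kN/m
FS = 431.4 / 275.2 = 1.568

FS = 1.57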